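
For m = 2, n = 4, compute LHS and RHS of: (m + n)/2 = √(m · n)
LHS = (2 + 4)/2 = 3
RHS = √(2 · 4) = 2·√(2) ≈ 2.828

LHS ≠ RHS (they differ by about 0.1716), so the equation does not hold here.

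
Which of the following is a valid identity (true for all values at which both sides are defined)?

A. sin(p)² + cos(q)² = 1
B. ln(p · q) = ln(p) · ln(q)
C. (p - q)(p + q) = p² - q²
A: fails at (3, 4) — LHS = sin(3)² + cos(4)² ≈ 0.4472, RHS = 1.
B: fails at (4, 4) — LHS = ln(16) ≈ 2.773, RHS = ln(4)² ≈ 1.922.
C: holds — e.g. at (4, 4), both sides equal 0.

Answer: C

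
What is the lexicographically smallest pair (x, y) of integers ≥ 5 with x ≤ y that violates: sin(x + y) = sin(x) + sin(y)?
Substituting (5, 5) into the claim:
LHS = sin(5 + 5) = sin(10) ≈ -0.544
RHS = sin(5) + sin(5) = 2·sin(5) ≈ -1.918

Since LHS ≠ RHS, this pair disproves the claim, and no lexicographically smaller pair (x ≤ y, integers ≥ 5) does.

For instance (5, 8) is also a counterexample (LHS = sin(13) ≈ 0.4202, RHS = sin(5) + sin(8) ≈ 0.03043), but it's lexicographically larger.

Answer: (x, y) = (5, 5)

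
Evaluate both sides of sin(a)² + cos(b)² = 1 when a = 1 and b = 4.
LHS = sin(1)² + cos(4)² ≈ 1.135
RHS = 1

LHS ≠ RHS (they differ by about 0.1353), so the equation does not hold here.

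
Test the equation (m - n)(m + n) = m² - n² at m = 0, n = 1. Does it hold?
Substituting m = 0, n = 1:

LHS = (0 - 1)(0 + 1) = -1
RHS = 0² - 1² = -1

LHS = RHS, so the equation holds at this point.

Answer: Holds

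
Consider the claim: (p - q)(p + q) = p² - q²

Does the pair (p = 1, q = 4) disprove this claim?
Substituting p = 1, q = 4:
LHS = (1 - 4)(1 + 4) = -15
RHS = 1² - 4² = -15

The sides agree, so this pair does not disprove the claim.

Answer: No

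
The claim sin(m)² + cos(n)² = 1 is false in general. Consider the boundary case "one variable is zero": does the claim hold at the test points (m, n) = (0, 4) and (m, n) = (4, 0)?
At (0, 4): LHS = cos(4)² ≈ 0.4272 ≠ RHS = 1
At (4, 0): LHS = sin(4)² + 1 ≈ 1.573 ≠ RHS = 1

Answer: No, fails at both test points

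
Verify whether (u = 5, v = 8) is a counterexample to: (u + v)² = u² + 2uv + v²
No

Substituting u = 5, v = 8:
LHS = (5 + 8)² = 169
RHS = 5² + 2·5·8 + 8² = 169

The sides agree, so this pair does not disprove the claim.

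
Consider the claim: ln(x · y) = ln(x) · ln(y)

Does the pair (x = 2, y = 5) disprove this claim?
Yes

Substituting x = 2, y = 5:
LHS = ln(2 · 5) = ln(10) ≈ 2.303
RHS = ln(2) · ln(5) ≈ 1.116

Since LHS ≠ RHS, this pair disproves the claim.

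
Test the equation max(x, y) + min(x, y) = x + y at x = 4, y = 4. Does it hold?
Holds

Substituting x = 4, y = 4:

LHS = max(4, 4) + min(4, 4) = 8
RHS = 4 + 4 = 8

LHS = RHS, so the equation holds at this point.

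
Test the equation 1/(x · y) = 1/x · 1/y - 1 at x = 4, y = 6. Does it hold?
Substituting x = 4, y = 6:

LHS = 1/(4 · 6) = 1/24
RHS = 1/4 · 1/6 - 1 = -23/24

LHS ≠ RHS, so the equation does not hold at this point.

Answer: Fails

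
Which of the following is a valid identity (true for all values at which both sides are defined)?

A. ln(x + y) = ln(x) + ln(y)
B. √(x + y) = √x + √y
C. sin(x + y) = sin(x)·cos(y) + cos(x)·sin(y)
A: fails at (3, 3) — LHS = ln(6) ≈ 1.792, RHS = 2·ln(3) ≈ 2.197.
B: fails at (4, 5) — LHS = 3, RHS = 2 + √(5) ≈ 4.236.
C: holds — e.g. at (2, 4), both sides equal sin(6) ≈ -0.2794.

Answer: C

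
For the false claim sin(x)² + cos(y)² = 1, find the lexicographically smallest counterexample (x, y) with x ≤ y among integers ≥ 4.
(x, y) = (4, 5)

Substituting (4, 5) into the claim:
LHS = sin(4)² + cos(5)² ≈ 0.6532
RHS = 1

Since LHS ≠ RHS, this pair disproves the claim, and no lexicographically smaller pair (x ≤ y, integers ≥ 4) does.

For instance (4, 11) is also a counterexample (LHS = cos(11)² + sin(4)² ≈ 0.5728, RHS = 1), but it's lexicographically larger.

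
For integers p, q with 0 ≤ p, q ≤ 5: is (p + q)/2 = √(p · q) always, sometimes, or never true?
It holds at (p, q) = (1, 1) (both sides equal 1), but fails at (p, q) = (4, 1) (LHS = 5/2, RHS = 2).

Answer: Sometimes true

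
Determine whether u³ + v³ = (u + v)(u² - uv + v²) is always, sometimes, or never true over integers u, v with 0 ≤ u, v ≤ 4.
Always true

The identity holds for every pair in the range. For instance at (u, v) = (1, 3): both sides equal 28.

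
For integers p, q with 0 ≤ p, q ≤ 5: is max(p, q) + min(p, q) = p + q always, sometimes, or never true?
Always true

The identity holds for every pair in the range. For instance at (p, q) = (4, 3): both sides equal 7.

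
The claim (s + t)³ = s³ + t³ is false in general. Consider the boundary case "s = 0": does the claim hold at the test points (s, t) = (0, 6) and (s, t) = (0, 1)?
At (0, 6): LHS = 216, RHS = 216 → equal
At (0, 1): LHS = 1, RHS = 1 → equal

So the claim does hold at both of these boundary points, even though it is not an identity.

Answer: Yes, holds at both test points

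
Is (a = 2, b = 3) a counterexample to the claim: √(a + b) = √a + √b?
Yes

Substituting a = 2, b = 3:
LHS = √(2 + 3) = √(5) ≈ 2.236
RHS = √2 + √3 = √(2) + √(3) ≈ 3.146

Since LHS ≠ RHS, this pair disproves the claim.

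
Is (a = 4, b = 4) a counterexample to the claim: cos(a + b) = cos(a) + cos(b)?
Substituting a = 4, b = 4:
LHS = cos(4 + 4) = cos(8) ≈ -0.1455
RHS = cos(4) + cos(4) = 2·cos(4) ≈ -1.307

Since LHS ≠ RHS, this pair disproves the claim.

Answer: Yes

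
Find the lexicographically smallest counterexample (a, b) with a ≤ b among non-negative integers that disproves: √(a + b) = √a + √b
(a, b) = (1, 1)

At (0, 3): both sides equal √(3) ≈ 1.732, so it holds there.

Substituting (1, 1) into the claim:
LHS = √(1 + 1) = √(2) ≈ 1.414
RHS = √1 + √1 = 2

Since LHS ≠ RHS, this pair disproves the claim, and no lexicographically smaller pair (a ≤ b, non-negative integers) does.

For instance (1, 5) is also a counterexample (LHS = √(6) ≈ 2.449, RHS = 1 + √(5) ≈ 3.236), but it's lexicographically larger.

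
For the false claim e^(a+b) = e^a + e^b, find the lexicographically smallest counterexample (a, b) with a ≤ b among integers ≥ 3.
(a, b) = (3, 3)

Substituting (3, 3) into the claim:
LHS = e^(3+3) = e^6 ≈ 403.4
RHS = e^3 + e^3 = 2·e^3 ≈ 40.17

Since LHS ≠ RHS, this pair disproves the claim, and no lexicographically smaller pair (a ≤ b, integers ≥ 3) does.

For instance (3, 10) is also a counterexample (LHS = e^13 ≈ 442413.4, RHS = e^3 + e^10 ≈ 22046.6), but it's lexicographically larger.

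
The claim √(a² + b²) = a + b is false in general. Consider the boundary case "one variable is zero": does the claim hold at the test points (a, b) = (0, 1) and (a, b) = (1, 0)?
At (0, 1): LHS = 1, RHS = 1 → equal
At (1, 0): LHS = 1, RHS = 1 → equal

So the claim does hold at both of these boundary points, even though it is not an identity.

Answer: Yes, holds at both test points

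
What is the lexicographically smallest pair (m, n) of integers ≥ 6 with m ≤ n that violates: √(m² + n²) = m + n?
(m, n) = (6, 6)

Substituting (6, 6) into the claim:
LHS = √(6² + 6²) = 6·√(2) ≈ 8.485
RHS = 6 + 6 = 12

Since LHS ≠ RHS, this pair disproves the claim, and no lexicographically smaller pair (m ≤ n, integers ≥ 6) does.

For instance (6, 8) is also a counterexample (LHS = 10, RHS = 14), but it's lexicographically larger.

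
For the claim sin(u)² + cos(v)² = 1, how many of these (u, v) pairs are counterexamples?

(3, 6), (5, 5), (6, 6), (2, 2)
1

Testing each pair:
(3, 6): LHS = sin(3)² + cos(6)² ≈ 0.9418, RHS = 1 → counterexample
(5, 5): LHS = cos(5)² + sin(5)² = 1, RHS = 1 → satisfies claim
(6, 6): LHS = sin(6)² + cos(6)² = 1, RHS = 1 → satisfies claim
(2, 2): LHS = cos(2)² + sin(2)² = 1, RHS = 1 → satisfies claim

That makes 1 counterexample.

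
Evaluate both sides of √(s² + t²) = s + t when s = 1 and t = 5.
LHS = √(1² + 5²) = √(26) ≈ 5.099
RHS = 1 + 5 = 6

LHS ≠ RHS (they differ by about 0.901), so the equation does not hold here.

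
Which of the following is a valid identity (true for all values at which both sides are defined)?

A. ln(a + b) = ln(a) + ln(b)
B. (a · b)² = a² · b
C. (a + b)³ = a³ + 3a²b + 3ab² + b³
C

A: fails at (5, 5) — LHS = ln(10) ≈ 2.303, RHS = 2·ln(5) ≈ 3.219.
B: fails at (5, 5) — LHS = 625, RHS = 125.
C: holds — e.g. at (3, 4), both sides equal 343.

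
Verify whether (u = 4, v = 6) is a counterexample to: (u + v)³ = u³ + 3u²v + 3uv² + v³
Substituting u = 4, v = 6:
LHS = (4 + 6)³ = 1000
RHS = 4³ + 3·4²·6 + 3·4·6² + 6³ = 1000

The sides agree, so this pair does not disprove the claim.

Answer: No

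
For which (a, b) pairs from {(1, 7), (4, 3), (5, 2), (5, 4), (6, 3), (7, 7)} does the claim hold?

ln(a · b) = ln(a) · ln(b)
Testing each pair:
(1, 7): LHS = ln(7) ≈ 1.946, RHS = 0 → fails
(4, 3): LHS = ln(12) ≈ 2.485, RHS = ln(3)·ln(4) ≈ 1.523 → fails
(5, 2): LHS = ln(10) ≈ 2.303, RHS = ln(2)·ln(5) ≈ 1.116 → fails
(5, 4): LHS = ln(20) ≈ 2.996, RHS = ln(4)·ln(5) ≈ 2.231 → fails
(6, 3): LHS = ln(18) ≈ 2.89, RHS = ln(3)·ln(6) ≈ 1.968 → fails
(7, 7): LHS = ln(49) ≈ 3.892, RHS = ln(7)² ≈ 3.787 → fails

No pair satisfies the claim.

Answer: None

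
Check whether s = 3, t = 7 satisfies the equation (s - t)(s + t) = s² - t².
Substituting s = 3, t = 7:

LHS = (3 - 7)(3 + 7) = -40
RHS = 3² - 7² = -40

LHS = RHS, so the equation holds at this point.

Answer: Holds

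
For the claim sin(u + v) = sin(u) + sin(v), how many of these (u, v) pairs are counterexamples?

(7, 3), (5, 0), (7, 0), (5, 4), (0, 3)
2

Testing each pair:
(7, 3): LHS = sin(10) ≈ -0.544, RHS = sin(3) + sin(7) ≈ 0.7981 → counterexample
(5, 0): LHS = sin(5) ≈ -0.9589, RHS = sin(5) ≈ -0.9589 → satisfies claim
(7, 0): LHS = sin(7) ≈ 0.657, RHS = sin(7) ≈ 0.657 → satisfies claim
(5, 4): LHS = sin(9) ≈ 0.4121, RHS = sin(5) + sin(4) ≈ -1.716 → counterexample
(0, 3): LHS = sin(3) ≈ 0.1411, RHS = sin(3) ≈ 0.1411 → satisfies claim

That makes 2 counterexamples.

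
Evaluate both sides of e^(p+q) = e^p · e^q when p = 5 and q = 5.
LHS = e^(5+5) = e^10 ≈ 22026.5
RHS = e^5 · e^5 = e^10 ≈ 22026.5

LHS = RHS: the two sides agree.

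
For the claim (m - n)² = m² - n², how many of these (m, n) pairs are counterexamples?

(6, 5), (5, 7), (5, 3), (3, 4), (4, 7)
Testing each pair:
(6, 5): LHS = 1, RHS = 11 → counterexample
(5, 7): LHS = 4, RHS = -24 → counterexample
(5, 3): LHS = 4, RHS = 16 → counterexample
(3, 4): LHS = 1, RHS = -7 → counterexample
(4, 7): LHS = 9, RHS = -33 → counterexample

That makes 5 counterexamples.

Answer: 5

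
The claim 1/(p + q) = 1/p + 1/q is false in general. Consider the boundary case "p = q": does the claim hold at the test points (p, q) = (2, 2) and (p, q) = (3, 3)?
At (2, 2): LHS = 1/4 ≠ RHS = 1
At (3, 3): LHS = 1/6 ≠ RHS = 2/3

Answer: No, fails at both test points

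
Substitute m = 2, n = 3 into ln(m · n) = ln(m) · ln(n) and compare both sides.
LHS = ln(2 · 3) = ln(6) ≈ 1.792
RHS = ln(2) · ln(3) ≈ 0.7615

LHS ≠ RHS (they differ by about 1.03), so the equation does not hold here.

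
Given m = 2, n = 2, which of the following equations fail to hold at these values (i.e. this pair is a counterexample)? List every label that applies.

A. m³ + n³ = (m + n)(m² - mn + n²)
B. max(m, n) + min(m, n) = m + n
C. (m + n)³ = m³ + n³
C

Evaluating each claim at the given values:
A. LHS = 16, RHS = 16 → holds here (LHS = RHS)
B. LHS = 4, RHS = 4 → holds here (LHS = RHS)
C. LHS = 64, RHS = 16 → fails here (LHS ≠ RHS)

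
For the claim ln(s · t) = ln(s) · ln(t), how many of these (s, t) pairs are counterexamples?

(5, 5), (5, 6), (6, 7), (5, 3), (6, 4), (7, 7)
Testing each pair:
(5, 5): LHS = ln(25) ≈ 3.219, RHS = ln(5)² ≈ 2.59 → counterexample
(5, 6): LHS = ln(30) ≈ 3.401, RHS = ln(5)·ln(6) ≈ 2.884 → counterexample
(6, 7): LHS = ln(42) ≈ 3.738, RHS = ln(6)·ln(7) ≈ 3.487 → counterexample
(5, 3): LHS = ln(15) ≈ 2.708, RHS = ln(3)·ln(5) ≈ 1.768 → counterexample
(6, 4): LHS = ln(24) ≈ 3.178, RHS = ln(4)·ln(6) ≈ 2.484 → counterexample
(7, 7): LHS = ln(49) ≈ 3.892, RHS = ln(7)² ≈ 3.787 → counterexample

That makes 6 counterexamples.

Answer: 6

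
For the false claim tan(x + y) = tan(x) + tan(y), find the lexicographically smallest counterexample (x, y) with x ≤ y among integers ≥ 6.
Substituting (6, 6) into the claim:
LHS = tan(6 + 6) = tan(12) ≈ -0.6359
RHS = tan(6) + tan(6) = 2·tan(6) ≈ -0.582

Since LHS ≠ RHS, this pair disproves the claim, and no lexicographically smaller pair (x ≤ y, integers ≥ 6) does.

For instance (6, 7) is also a counterexample (LHS = tan(13) ≈ 0.463, RHS = tan(6) + tan(7) ≈ 0.5804), but it's lexicographically larger.

Answer: (x, y) = (6, 6)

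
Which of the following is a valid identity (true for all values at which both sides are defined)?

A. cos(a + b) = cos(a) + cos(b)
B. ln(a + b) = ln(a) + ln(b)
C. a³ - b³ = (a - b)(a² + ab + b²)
A: fails at (2, 2) — LHS = cos(4) ≈ -0.6536, RHS = 2·cos(2) ≈ -0.8323.
B: fails at (4, 5) — LHS = ln(9) ≈ 2.197, RHS = ln(4) + ln(5) ≈ 2.996.
C: holds — e.g. at (3, 5), both sides equal -98.

Answer: C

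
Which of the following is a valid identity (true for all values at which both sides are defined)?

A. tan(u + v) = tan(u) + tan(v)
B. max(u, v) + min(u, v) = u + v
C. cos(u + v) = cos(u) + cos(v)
A: fails at (2, 5) — LHS = tan(7) ≈ 0.8714, RHS = tan(5) + tan(2) ≈ -5.566.
B: holds — e.g. at (3, 3), both sides equal 6.
C: fails at (5, 5) — LHS = cos(10) ≈ -0.8391, RHS = 2·cos(5) ≈ 0.5673.

Answer: B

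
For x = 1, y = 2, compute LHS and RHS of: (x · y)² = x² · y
LHS = (1 · 2)² = 4
RHS = 1² · 2 = 2

LHS ≠ RHS, so the equation does not hold here.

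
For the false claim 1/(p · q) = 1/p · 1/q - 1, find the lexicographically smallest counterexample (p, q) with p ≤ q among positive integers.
Substituting (1, 1) into the claim:
LHS = 1/(1 · 1) = 1
RHS = 1/1 · 1/1 - 1 = 0

Since LHS ≠ RHS, this pair disproves the claim, and no lexicographically smaller pair (p ≤ q, positive integers) does.

For instance (4, 7) is also a counterexample (LHS = 1/28, RHS = -27/28), but it's lexicographically larger.

Answer: (p, q) = (1, 1)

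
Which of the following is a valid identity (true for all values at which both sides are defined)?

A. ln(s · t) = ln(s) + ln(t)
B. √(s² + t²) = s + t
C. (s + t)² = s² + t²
A: holds — e.g. at (5, 8), both sides equal ln(40) ≈ 3.689.
B: fails at (4, 6) — LHS = 2·√(13) ≈ 7.211, RHS = 10.
C: fails at (5, 5) — LHS = 100, RHS = 50.

Answer: A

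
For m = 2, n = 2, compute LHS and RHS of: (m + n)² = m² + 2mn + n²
LHS = (2 + 2)² = 16
RHS = 2² + 2·2·2 + 2² = 16

LHS = RHS: the two sides agree.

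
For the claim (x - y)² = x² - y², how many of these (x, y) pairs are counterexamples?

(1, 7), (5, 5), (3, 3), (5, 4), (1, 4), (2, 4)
Testing each pair:
(1, 7): LHS = 36, RHS = -48 → counterexample
(5, 5): LHS = 0, RHS = 0 → satisfies claim
(3, 3): LHS = 0, RHS = 0 → satisfies claim
(5, 4): LHS = 1, RHS = 9 → counterexample
(1, 4): LHS = 9, RHS = -15 → counterexample
(2, 4): LHS = 4, RHS = -12 → counterexample

That makes 4 counterexamples.

Answer: 4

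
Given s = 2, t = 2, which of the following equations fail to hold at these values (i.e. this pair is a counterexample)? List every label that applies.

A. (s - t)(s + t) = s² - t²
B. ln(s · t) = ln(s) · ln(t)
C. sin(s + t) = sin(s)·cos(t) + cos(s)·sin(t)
Evaluating each claim at the given values:
A. LHS = 0, RHS = 0 → holds here (LHS = RHS)
B. LHS = ln(4) ≈ 1.386, RHS = ln(2)² ≈ 0.4805 → fails here (LHS ≠ RHS)
C. LHS = sin(4) ≈ -0.7568, RHS = 2·sin(2)·cos(2) ≈ -0.7568 → holds here (LHS = RHS)

Answer: B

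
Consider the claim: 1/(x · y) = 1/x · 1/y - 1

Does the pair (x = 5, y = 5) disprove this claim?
Substituting x = 5, y = 5:
LHS = 1/(5 · 5) = 1/25
RHS = 1/5 · 1/5 - 1 = -24/25

Since LHS ≠ RHS, this pair disproves the claim.

Answer: Yes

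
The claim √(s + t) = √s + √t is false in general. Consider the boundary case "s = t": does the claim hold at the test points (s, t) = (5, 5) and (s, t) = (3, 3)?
No, fails at both test points

At (5, 5): LHS = √(10) ≈ 3.162 ≠ RHS = 2·√(5) ≈ 4.472
At (3, 3): LHS = √(6) ≈ 2.449 ≠ RHS = 2·√(3) ≈ 3.464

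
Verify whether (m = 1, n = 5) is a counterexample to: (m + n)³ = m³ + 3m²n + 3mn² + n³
Substituting m = 1, n = 5:
LHS = (1 + 5)³ = 216
RHS = 1³ + 3·1²·5 + 3·1·5² + 5³ = 216

The sides agree, so this pair does not disprove the claim.

Answer: No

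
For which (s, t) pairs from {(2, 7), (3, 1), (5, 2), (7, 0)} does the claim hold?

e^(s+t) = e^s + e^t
Testing each pair:
(2, 7): LHS = e^9 ≈ 8103, RHS = e^2 + e^7 ≈ 1104 → fails
(3, 1): LHS = e^4 ≈ 54.6, RHS = e + e^3 ≈ 22.8 → fails
(5, 2): LHS = e^7 ≈ 1097, RHS = e^2 + e^5 ≈ 155.8 → fails
(7, 0): LHS = e^7 ≈ 1097, RHS = 1 + e^7 ≈ 1098 → fails

No pair satisfies the claim.

Answer: None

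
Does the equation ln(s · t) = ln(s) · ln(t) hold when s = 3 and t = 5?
Substituting s = 3, t = 5:

LHS = ln(3 · 5) = ln(15) ≈ 2.708
RHS = ln(3) · ln(5) ≈ 1.768

LHS ≠ RHS, so the equation does not hold at this point.

Answer: Fails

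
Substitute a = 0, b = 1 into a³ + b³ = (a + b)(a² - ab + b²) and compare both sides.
LHS = 0³ + 1³ = 1
RHS = (0 + 1)(0² - 0·1 + 1²) = 1

LHS = RHS: the two sides agree.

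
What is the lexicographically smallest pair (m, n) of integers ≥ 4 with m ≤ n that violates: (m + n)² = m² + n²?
(m, n) = (4, 4)

Substituting (4, 4) into the claim:
LHS = (4 + 4)² = 64
RHS = 4² + 4² = 32

Since LHS ≠ RHS, this pair disproves the claim, and no lexicographically smaller pair (m ≤ n, integers ≥ 4) does.

For instance (10, 11) is also a counterexample (LHS = 441, RHS = 221), but it's lexicographically larger.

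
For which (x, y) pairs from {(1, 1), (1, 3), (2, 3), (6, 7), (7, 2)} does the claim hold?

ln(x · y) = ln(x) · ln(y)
(1, 1)

Testing each pair:
(1, 1): LHS = 0, RHS = 0 → holds
(1, 3): LHS = ln(3) ≈ 1.099, RHS = 0 → fails
(2, 3): LHS = ln(6) ≈ 1.792, RHS = ln(2)·ln(3) ≈ 0.7615 → fails
(6, 7): LHS = ln(42) ≈ 3.738, RHS = ln(6)·ln(7) ≈ 3.487 → fails
(7, 2): LHS = ln(14) ≈ 2.639, RHS = ln(2)·ln(7) ≈ 1.349 → fails

1 of 5 pairs satisfies the claim.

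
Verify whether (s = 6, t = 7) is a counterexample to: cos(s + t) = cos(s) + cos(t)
Substituting s = 6, t = 7:
LHS = cos(6 + 7) = cos(13) ≈ 0.9074
RHS = cos(6) + cos(7) ≈ 1.714

Since LHS ≠ RHS, this pair disproves the claim.

Answer: Yes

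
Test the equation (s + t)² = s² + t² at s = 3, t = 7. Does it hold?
Substituting s = 3, t = 7:

LHS = (3 + 7)² = 100
RHS = 3² + 7² = 58

LHS ≠ RHS, so the equation does not hold at this point.

Answer: Fails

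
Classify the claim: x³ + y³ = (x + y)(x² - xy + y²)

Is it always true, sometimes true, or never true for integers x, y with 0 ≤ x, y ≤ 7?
Always true

The identity holds for every pair in the range. For instance at (x, y) = (2, 3): both sides equal 35.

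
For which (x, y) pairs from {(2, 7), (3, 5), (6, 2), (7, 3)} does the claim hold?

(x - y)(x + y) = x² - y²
Testing each pair:
(2, 7): LHS = -45, RHS = -45 → holds
(3, 5): LHS = -16, RHS = -16 → holds
(6, 2): LHS = 32, RHS = 32 → holds
(7, 3): LHS = 40, RHS = 40 → holds

Every pair satisfies the claim.

Answer: All pairs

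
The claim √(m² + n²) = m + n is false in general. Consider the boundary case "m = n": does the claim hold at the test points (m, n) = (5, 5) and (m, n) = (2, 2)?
At (5, 5): LHS = 5·√(2) ≈ 7.071 ≠ RHS = 10
At (2, 2): LHS = 2·√(2) ≈ 2.828 ≠ RHS = 4

Answer: No, fails at both test points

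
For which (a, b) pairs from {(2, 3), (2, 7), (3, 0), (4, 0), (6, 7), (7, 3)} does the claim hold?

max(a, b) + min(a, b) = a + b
Testing each pair:
(2, 3): LHS = 5, RHS = 5 → holds
(2, 7): LHS = 9, RHS = 9 → holds
(3, 0): LHS = 3, RHS = 3 → holds
(4, 0): LHS = 4, RHS = 4 → holds
(6, 7): LHS = 13, RHS = 13 → holds
(7, 3): LHS = 10, RHS = 10 → holds

Every pair satisfies the claim.

Answer: All pairs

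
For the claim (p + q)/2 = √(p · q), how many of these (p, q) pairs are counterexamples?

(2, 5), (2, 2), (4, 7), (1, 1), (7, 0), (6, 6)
3

Testing each pair:
(2, 5): LHS = 7/2, RHS = √(10) ≈ 3.162 → counterexample
(2, 2): LHS = 2, RHS = 2 → satisfies claim
(4, 7): LHS = 11/2, RHS = 2·√(7) ≈ 5.292 → counterexample
(1, 1): LHS = 1, RHS = 1 → satisfies claim
(7, 0): LHS = 7/2, RHS = 0 → counterexample
(6, 6): LHS = 6, RHS = 6 → satisfies claim

That makes 3 counterexamples.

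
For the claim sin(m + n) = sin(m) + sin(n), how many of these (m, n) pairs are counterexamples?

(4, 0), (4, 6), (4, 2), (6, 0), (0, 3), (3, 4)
3

Testing each pair:
(4, 0): LHS = sin(4) ≈ -0.7568, RHS = sin(4) ≈ -0.7568 → satisfies claim
(4, 6): LHS = sin(10) ≈ -0.544, RHS = sin(4) + sin(6) ≈ -1.036 → counterexample
(4, 2): LHS = sin(6) ≈ -0.2794, RHS = sin(4) + sin(2) ≈ 0.1525 → counterexample
(6, 0): LHS = sin(6) ≈ -0.2794, RHS = sin(6) ≈ -0.2794 → satisfies claim
(0, 3): LHS = sin(3) ≈ 0.1411, RHS = sin(3) ≈ 0.1411 → satisfies claim
(3, 4): LHS = sin(7) ≈ 0.657, RHS = sin(4) + sin(3) ≈ -0.6157 → counterexample

That makes 3 counterexamples.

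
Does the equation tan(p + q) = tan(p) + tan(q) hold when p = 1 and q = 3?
Fails

Substituting p = 1, q = 3:

LHS = tan(1 + 3) = tan(4) ≈ 1.158
RHS = tan(1) + tan(3) ≈ 1.415

LHS ≠ RHS, so the equation does not hold at this point.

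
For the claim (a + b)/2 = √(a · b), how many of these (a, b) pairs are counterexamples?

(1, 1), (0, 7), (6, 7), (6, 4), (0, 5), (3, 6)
Testing each pair:
(1, 1): LHS = 1, RHS = 1 → satisfies claim
(0, 7): LHS = 7/2, RHS = 0 → counterexample
(6, 7): LHS = 13/2, RHS = √(42) ≈ 6.481 → counterexample
(6, 4): LHS = 5, RHS = 2·√(6) ≈ 4.899 → counterexample
(0, 5): LHS = 5/2, RHS = 0 → counterexample
(3, 6): LHS = 9/2, RHS = 3·√(2) ≈ 4.243 → counterexample

That makes 5 counterexamples.

Answer: 5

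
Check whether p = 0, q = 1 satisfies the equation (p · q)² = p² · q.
Substituting p = 0, q = 1:

LHS = (0 · 1)² = 0
RHS = 0² · 1 = 0

LHS = RHS, so the equation holds at this point.

Answer: Holds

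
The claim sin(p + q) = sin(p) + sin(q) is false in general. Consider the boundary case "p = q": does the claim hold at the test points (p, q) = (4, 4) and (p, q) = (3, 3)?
No, fails at both test points

At (4, 4): LHS = sin(8) ≈ 0.9894 ≠ RHS = 2·sin(4) ≈ -1.514
At (3, 3): LHS = sin(6) ≈ -0.2794 ≠ RHS = 2·sin(3) ≈ 0.2822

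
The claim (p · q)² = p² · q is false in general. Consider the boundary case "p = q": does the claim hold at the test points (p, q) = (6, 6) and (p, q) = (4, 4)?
No, fails at both test points

At (6, 6): LHS = 1296 ≠ RHS = 216
At (4, 4): LHS = 256 ≠ RHS = 64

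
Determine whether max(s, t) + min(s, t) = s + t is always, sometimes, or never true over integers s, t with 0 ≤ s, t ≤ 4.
The identity holds for every pair in the range. For instance at (s, t) = (4, 4): both sides equal 8.

Answer: Always true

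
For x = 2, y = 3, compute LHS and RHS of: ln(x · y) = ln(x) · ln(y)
LHS = ln(2 · 3) = ln(6) ≈ 1.792
RHS = ln(2) · ln(3) ≈ 0.7615

LHS ≠ RHS (they differ by about 1.03), so the equation does not hold here.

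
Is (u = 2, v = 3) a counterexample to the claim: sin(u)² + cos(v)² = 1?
Yes

Substituting u = 2, v = 3:
LHS = sin(2)² + cos(3)² ≈ 1.807
RHS = 1

Since LHS ≠ RHS, this pair disproves the claim.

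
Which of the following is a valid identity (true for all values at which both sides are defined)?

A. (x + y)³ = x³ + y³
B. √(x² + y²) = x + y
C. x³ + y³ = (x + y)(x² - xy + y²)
A: fails at (2, 3) — LHS = 125, RHS = 35.
B: fails at (1, 1) — LHS = √(2) ≈ 1.414, RHS = 2.
C: holds — e.g. at (2, 3), both sides equal 35.

Answer: C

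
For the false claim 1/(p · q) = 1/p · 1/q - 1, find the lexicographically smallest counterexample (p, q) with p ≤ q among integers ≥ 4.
(p, q) = (4, 4)

Substituting (4, 4) into the claim:
LHS = 1/(4 · 4) = 1/16
RHS = 1/4 · 1/4 - 1 = -15/16

Since LHS ≠ RHS, this pair disproves the claim, and no lexicographically smaller pair (p ≤ q, integers ≥ 4) does.

For instance (6, 9) is also a counterexample (LHS = 1/54, RHS = -53/54), but it's lexicographically larger.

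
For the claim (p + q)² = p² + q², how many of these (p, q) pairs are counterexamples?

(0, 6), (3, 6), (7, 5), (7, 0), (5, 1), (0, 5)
Testing each pair:
(0, 6): LHS = 36, RHS = 36 → satisfies claim
(3, 6): LHS = 81, RHS = 45 → counterexample
(7, 5): LHS = 144, RHS = 74 → counterexample
(7, 0): LHS = 49, RHS = 49 → satisfies claim
(5, 1): LHS = 36, RHS = 26 → counterexample
(0, 5): LHS = 25, RHS = 25 → satisfies claim

That makes 3 counterexamples.

Answer: 3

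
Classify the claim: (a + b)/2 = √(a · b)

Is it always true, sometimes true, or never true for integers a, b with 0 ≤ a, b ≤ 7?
It holds at (a, b) = (4, 4) (both sides equal 4), but fails at (a, b) = (1, 5) (LHS = 3, RHS = √(5) ≈ 2.236).

Answer: Sometimes true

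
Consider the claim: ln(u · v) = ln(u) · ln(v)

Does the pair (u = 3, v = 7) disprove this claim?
Yes

Substituting u = 3, v = 7:
LHS = ln(3 · 7) = ln(21) ≈ 3.045
RHS = ln(3) · ln(7) ≈ 2.138

Since LHS ≠ RHS, this pair disproves the claim.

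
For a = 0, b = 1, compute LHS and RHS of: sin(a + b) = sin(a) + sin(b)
LHS = sin(0 + 1) = sin(1) ≈ 0.8415
RHS = sin(0) + sin(1) = sin(1) ≈ 0.8415

LHS = RHS: the two sides agree.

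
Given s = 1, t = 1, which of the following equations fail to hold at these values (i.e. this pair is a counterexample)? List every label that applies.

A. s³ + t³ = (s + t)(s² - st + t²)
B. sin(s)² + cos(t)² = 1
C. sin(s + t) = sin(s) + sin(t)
C

Evaluating each claim at the given values:
A. LHS = 2, RHS = 2 → holds here (LHS = RHS)
B. LHS = cos(1)² + sin(1)² = 1, RHS = 1 → holds here (LHS = RHS)
C. LHS = sin(2) ≈ 0.9093, RHS = 2·sin(1) ≈ 1.683 → fails here (LHS ≠ RHS)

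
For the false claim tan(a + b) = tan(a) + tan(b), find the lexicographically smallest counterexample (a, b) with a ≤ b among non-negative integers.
(a, b) = (1, 1)

Substituting (1, 1) into the claim:
LHS = tan(1 + 1) = tan(2) ≈ -2.185
RHS = tan(1) + tan(1) = 2·tan(1) ≈ 3.115

Since LHS ≠ RHS, this pair disproves the claim, and no lexicographically smaller pair (a ≤ b, non-negative integers) does.

For instance (1, 4) is also a counterexample (LHS = tan(5) ≈ -3.381, RHS = tan(4) + tan(1) ≈ 2.715), but it's lexicographically larger.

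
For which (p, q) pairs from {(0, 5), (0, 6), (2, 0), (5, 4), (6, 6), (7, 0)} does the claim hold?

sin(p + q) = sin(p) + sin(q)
Testing each pair:
(0, 5): LHS = sin(5) ≈ -0.9589, RHS = sin(5) ≈ -0.9589 → holds
(0, 6): LHS = sin(6) ≈ -0.2794, RHS = sin(6) ≈ -0.2794 → holds
(2, 0): LHS = sin(2) ≈ 0.9093, RHS = sin(2) ≈ 0.9093 → holds
(5, 4): LHS = sin(9) ≈ 0.4121, RHS = sin(5) + sin(4) ≈ -1.716 → fails
(6, 6): LHS = sin(12) ≈ -0.5366, RHS = 2·sin(6) ≈ -0.5588 → fails
(7, 0): LHS = sin(7) ≈ 0.657, RHS = sin(7) ≈ 0.657 → holds

4 of 6 pairs satisfy the claim.

Answer: (0, 5), (0, 6), (2, 0), (7, 0)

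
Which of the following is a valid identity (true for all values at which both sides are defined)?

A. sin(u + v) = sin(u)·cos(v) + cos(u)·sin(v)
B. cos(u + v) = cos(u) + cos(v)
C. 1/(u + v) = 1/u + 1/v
A: holds — e.g. at (4, 4), both sides equal sin(8) ≈ 0.9894.
B: fails at (3, 4) — LHS = cos(7) ≈ 0.7539, RHS = cos(3) + cos(4) ≈ -1.644.
C: fails at (5, 5) — LHS = 1/10, RHS = 2/5.

Answer: A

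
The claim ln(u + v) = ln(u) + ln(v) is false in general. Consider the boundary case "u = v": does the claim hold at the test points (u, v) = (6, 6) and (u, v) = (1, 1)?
No, fails at both test points

At (6, 6): LHS = ln(12) ≈ 2.485 ≠ RHS = 2·ln(6) ≈ 3.584
At (1, 1): LHS = ln(2) ≈ 0.6931 ≠ RHS = 0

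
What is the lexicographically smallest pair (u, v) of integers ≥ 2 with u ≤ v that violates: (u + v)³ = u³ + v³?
(u, v) = (2, 2)

Substituting (2, 2) into the claim:
LHS = (2 + 2)³ = 64
RHS = 2³ + 2³ = 16

Since LHS ≠ RHS, this pair disproves the claim, and no lexicographically smaller pair (u ≤ v, integers ≥ 2) does.

For instance (6, 6) is also a counterexample (LHS = 1728, RHS = 432), but it's lexicographically larger.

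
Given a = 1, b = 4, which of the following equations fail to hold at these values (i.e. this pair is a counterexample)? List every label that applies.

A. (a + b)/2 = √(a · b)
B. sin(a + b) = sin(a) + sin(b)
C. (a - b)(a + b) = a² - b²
Evaluating each claim at the given values:
A. LHS = 5/2, RHS = 2 → fails here (LHS ≠ RHS)
B. LHS = sin(5) ≈ -0.9589, RHS = sin(4) + sin(1) ≈ 0.08467 → fails here (LHS ≠ RHS)
C. LHS = -15, RHS = -15 → holds here (LHS = RHS)

Answer: A, B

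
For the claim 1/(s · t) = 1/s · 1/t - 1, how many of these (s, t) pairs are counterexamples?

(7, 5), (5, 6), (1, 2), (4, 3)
4

Testing each pair:
(7, 5): LHS = 1/35, RHS = -34/35 → counterexample
(5, 6): LHS = 1/30, RHS = -29/30 → counterexample
(1, 2): LHS = 1/2, RHS = -1/2 → counterexample
(4, 3): LHS = 1/12, RHS = -11/12 → counterexample

That makes 4 counterexamples.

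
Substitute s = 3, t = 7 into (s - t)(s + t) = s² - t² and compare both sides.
LHS = (3 - 7)(3 + 7) = -40
RHS = 3² - 7² = -40

LHS = RHS: the two sides agree.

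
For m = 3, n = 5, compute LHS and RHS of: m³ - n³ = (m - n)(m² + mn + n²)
LHS = 3³ - 5³ = -98
RHS = (3 - 5)(3² + 3·5 + 5²) = -98

LHS = RHS: the two sides agree.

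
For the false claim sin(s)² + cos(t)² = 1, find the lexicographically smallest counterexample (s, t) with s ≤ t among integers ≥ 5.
At (5, 5): both sides equal 1, so it holds there.

Substituting (5, 6) into the claim:
LHS = sin(5)² + cos(6)² ≈ 1.841
RHS = 1

Since LHS ≠ RHS, this pair disproves the claim, and no lexicographically smaller pair (s ≤ t, integers ≥ 5) does.

For instance (9, 11) is also a counterexample (LHS = cos(11)² + sin(9)² ≈ 0.1699, RHS = 1), but it's lexicographically larger.

Answer: (s, t) = (5, 6)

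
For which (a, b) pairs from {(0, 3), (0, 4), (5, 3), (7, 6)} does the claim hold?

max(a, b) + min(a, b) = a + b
All pairs

Testing each pair:
(0, 3): LHS = 3, RHS = 3 → holds
(0, 4): LHS = 4, RHS = 4 → holds
(5, 3): LHS = 8, RHS = 8 → holds
(7, 6): LHS = 13, RHS = 13 → holds

Every pair satisfies the claim.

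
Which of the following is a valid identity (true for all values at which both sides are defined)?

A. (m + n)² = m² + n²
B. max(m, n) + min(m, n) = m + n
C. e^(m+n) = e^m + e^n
A: fails at (2, 2) — LHS = 16, RHS = 8.
B: holds — e.g. at (5, 8), both sides equal 13.
C: fails at (1, 1) — LHS = e^2 ≈ 7.389, RHS = 2·e ≈ 5.437.

Answer: B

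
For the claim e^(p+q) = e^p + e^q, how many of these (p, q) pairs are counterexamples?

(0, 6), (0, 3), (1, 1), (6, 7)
Testing each pair:
(0, 6): LHS = e^6 ≈ 403.4, RHS = 1 + e^6 ≈ 404.4 → counterexample
(0, 3): LHS = e^3 ≈ 20.09, RHS = 1 + e^3 ≈ 21.09 → counterexample
(1, 1): LHS = e^2 ≈ 7.389, RHS = 2·e ≈ 5.437 → counterexample
(6, 7): LHS = e^13 ≈ 442413.4, RHS = e^6 + e^7 ≈ 1500 → counterexample

That makes 4 counterexamples.

Answer: 4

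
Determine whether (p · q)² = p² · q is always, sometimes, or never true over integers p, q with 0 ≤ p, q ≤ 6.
Sometimes true

It holds at (p, q) = (1, 0) (both sides equal 0), but fails at (p, q) = (5, 4) (LHS = 400, RHS = 100).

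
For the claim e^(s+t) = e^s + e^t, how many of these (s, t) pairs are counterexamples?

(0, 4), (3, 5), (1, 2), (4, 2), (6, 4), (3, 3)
6

Testing each pair:
(0, 4): LHS = e^4 ≈ 54.6, RHS = 1 + e^4 ≈ 55.6 → counterexample
(3, 5): LHS = e^8 ≈ 2981, RHS = e^3 + e^5 ≈ 168.5 → counterexample
(1, 2): LHS = e^3 ≈ 20.09, RHS = e + e^2 ≈ 10.11 → counterexample
(4, 2): LHS = e^6 ≈ 403.4, RHS = e^2 + e^4 ≈ 61.99 → counterexample
(6, 4): LHS = e^10 ≈ 22026.5, RHS = e^4 + e^6 ≈ 458 → counterexample
(3, 3): LHS = e^6 ≈ 403.4, RHS = 2·e^3 ≈ 40.17 → counterexample

That makes 6 counterexamples.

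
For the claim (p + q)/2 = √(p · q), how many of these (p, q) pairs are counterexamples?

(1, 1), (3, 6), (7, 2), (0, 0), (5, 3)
Testing each pair:
(1, 1): LHS = 1, RHS = 1 → satisfies claim
(3, 6): LHS = 9/2, RHS = 3·√(2) ≈ 4.243 → counterexample
(7, 2): LHS = 9/2, RHS = √(14) ≈ 3.742 → counterexample
(0, 0): LHS = 0, RHS = 0 → satisfies claim
(5, 3): LHS = 4, RHS = √(15) ≈ 3.873 → counterexample

That makes 3 counterexamples.

Answer: 3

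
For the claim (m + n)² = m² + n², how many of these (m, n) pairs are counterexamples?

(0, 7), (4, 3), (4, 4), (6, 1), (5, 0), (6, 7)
Testing each pair:
(0, 7): LHS = 49, RHS = 49 → satisfies claim
(4, 3): LHS = 49, RHS = 25 → counterexample
(4, 4): LHS = 64, RHS = 32 → counterexample
(6, 1): LHS = 49, RHS = 37 → counterexample
(5, 0): LHS = 25, RHS = 25 → satisfies claim
(6, 7): LHS = 169, RHS = 85 → counterexample

That makes 4 counterexamples.

Answer: 4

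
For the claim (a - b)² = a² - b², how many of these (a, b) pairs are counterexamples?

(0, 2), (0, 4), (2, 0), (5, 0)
Testing each pair:
(0, 2): LHS = 4, RHS = -4 → counterexample
(0, 4): LHS = 16, RHS = -16 → counterexample
(2, 0): LHS = 4, RHS = 4 → satisfies claim
(5, 0): LHS = 25, RHS = 25 → satisfies claim

That makes 2 counterexamples.

Answer: 2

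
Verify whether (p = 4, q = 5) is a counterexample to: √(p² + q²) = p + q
Yes

Substituting p = 4, q = 5:
LHS = √(4² + 5²) = √(41) ≈ 6.403
RHS = 4 + 5 = 9

Since LHS ≠ RHS, this pair disproves the claim.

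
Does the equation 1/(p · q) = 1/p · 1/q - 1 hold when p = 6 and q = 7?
Fails

Substituting p = 6, q = 7:

LHS = 1/(6 · 7) = 1/42
RHS = 1/6 · 1/7 - 1 = -41/42

LHS ≠ RHS, so the equation does not hold at this point.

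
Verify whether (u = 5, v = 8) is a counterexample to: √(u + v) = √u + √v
Yes

Substituting u = 5, v = 8:
LHS = √(5 + 8) = √(13) ≈ 3.606
RHS = √5 + √8 = √(5) + 2·√(2) ≈ 5.064

Since LHS ≠ RHS, this pair disproves the claim.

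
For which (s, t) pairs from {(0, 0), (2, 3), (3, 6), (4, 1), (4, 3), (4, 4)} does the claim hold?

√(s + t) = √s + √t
Testing each pair:
(0, 0): LHS = 0, RHS = 0 → holds
(2, 3): LHS = √(5) ≈ 2.236, RHS = √(2) + √(3) ≈ 3.146 → fails
(3, 6): LHS = 3, RHS = √(3) + √(6) ≈ 4.182 → fails
(4, 1): LHS = √(5) ≈ 2.236, RHS = 3 → fails
(4, 3): LHS = √(7) ≈ 2.646, RHS = √(3) + 2 ≈ 3.732 → fails
(4, 4): LHS = 2·√(2) ≈ 2.828, RHS = 4 → fails

1 of 6 pairs satisfies the claim.

Answer: (0, 0)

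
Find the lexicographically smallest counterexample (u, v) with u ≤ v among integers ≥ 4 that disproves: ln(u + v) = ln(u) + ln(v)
(u, v) = (4, 4)

Substituting (4, 4) into the claim:
LHS = ln(4 + 4) = ln(8) ≈ 2.079
RHS = ln(4) + ln(4) = 2·ln(4) ≈ 2.773

Since LHS ≠ RHS, this pair disproves the claim, and no lexicographically smaller pair (u ≤ v, integers ≥ 4) does.

For instance (10, 11) is also a counterexample (LHS = ln(21) ≈ 3.045, RHS = ln(10) + ln(11) ≈ 4.7), but it's lexicographically larger.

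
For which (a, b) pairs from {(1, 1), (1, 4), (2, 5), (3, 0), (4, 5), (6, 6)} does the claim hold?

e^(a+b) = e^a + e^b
Testing each pair:
(1, 1): LHS = e^2 ≈ 7.389, RHS = 2·e ≈ 5.437 → fails
(1, 4): LHS = e^5 ≈ 148.4, RHS = e + e^4 ≈ 57.32 → fails
(2, 5): LHS = e^7 ≈ 1097, RHS = e^2 + e^5 ≈ 155.8 → fails
(3, 0): LHS = e^3 ≈ 20.09, RHS = 1 + e^3 ≈ 21.09 → fails
(4, 5): LHS = e^9 ≈ 8103, RHS = e^4 + e^5 ≈ 203 → fails
(6, 6): LHS = e^12 ≈ 162754.8, RHS = 2·e^6 ≈ 806.9 → fails

No pair satisfies the claim.

Answer: None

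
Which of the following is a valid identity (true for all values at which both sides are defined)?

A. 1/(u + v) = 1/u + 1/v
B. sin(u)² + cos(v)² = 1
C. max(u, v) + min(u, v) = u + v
C

A: fails at (1, 2) — LHS = 1/3, RHS = 3/2.
B: fails at (1, 3) — LHS = sin(1)² + cos(3)² ≈ 1.688, RHS = 1.
C: holds — e.g. at (5, 8), both sides equal 13.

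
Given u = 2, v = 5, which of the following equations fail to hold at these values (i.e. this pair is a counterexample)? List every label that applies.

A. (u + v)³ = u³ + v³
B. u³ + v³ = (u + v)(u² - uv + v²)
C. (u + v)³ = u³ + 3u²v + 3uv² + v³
A

Evaluating each claim at the given values:
A. LHS = 343, RHS = 133 → fails here (LHS ≠ RHS)
B. LHS = 133, RHS = 133 → holds here (LHS = RHS)
C. LHS = 343, RHS = 343 → holds here (LHS = RHS)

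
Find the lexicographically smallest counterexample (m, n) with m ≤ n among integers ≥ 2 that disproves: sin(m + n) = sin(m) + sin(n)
Substituting (2, 2) into the claim:
LHS = sin(2 + 2) = sin(4) ≈ -0.7568
RHS = sin(2) + sin(2) = 2·sin(2) ≈ 1.819

Since LHS ≠ RHS, this pair disproves the claim, and no lexicographically smaller pair (m ≤ n, integers ≥ 2) does.

For instance (2, 3) is also a counterexample (LHS = sin(5) ≈ -0.9589, RHS = sin(3) + sin(2) ≈ 1.05), but it's lexicographically larger.

Answer: (m, n) = (2, 2)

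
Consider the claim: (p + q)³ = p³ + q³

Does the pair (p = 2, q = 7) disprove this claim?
Substituting p = 2, q = 7:
LHS = (2 + 7)³ = 729
RHS = 2³ + 7³ = 351

Since LHS ≠ RHS, this pair disproves the claim.

Answer: Yes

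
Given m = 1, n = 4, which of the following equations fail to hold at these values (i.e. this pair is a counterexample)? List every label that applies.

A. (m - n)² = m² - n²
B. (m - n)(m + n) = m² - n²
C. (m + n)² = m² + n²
Evaluating each claim at the given values:
A. LHS = 9, RHS = -15 → fails here (LHS ≠ RHS)
B. LHS = -15, RHS = -15 → holds here (LHS = RHS)
C. LHS = 25, RHS = 17 → fails here (LHS ≠ RHS)

Answer: A, C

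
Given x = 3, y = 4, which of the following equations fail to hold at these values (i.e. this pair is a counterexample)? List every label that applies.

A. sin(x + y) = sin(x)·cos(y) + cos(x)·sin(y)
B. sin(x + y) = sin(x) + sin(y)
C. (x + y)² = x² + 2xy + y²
Evaluating each claim at the given values:
A. LHS = sin(7) ≈ 0.657, RHS = sin(3)·cos(4) + sin(4)·cos(3) ≈ 0.657 → holds here (LHS = RHS)
B. LHS = sin(7) ≈ 0.657, RHS = sin(4) + sin(3) ≈ -0.6157 → fails here (LHS ≠ RHS)
C. LHS = 49, RHS = 49 → holds here (LHS = RHS)

Answer: B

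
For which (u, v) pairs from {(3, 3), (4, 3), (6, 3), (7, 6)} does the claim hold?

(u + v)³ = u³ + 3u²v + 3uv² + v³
All pairs

Testing each pair:
(3, 3): LHS = 216, RHS = 216 → holds
(4, 3): LHS = 343, RHS = 343 → holds
(6, 3): LHS = 729, RHS = 729 → holds
(7, 6): LHS = 2197, RHS = 2197 → holds

Every pair satisfies the claim.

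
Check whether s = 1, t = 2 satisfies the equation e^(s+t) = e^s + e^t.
Fails

Substituting s = 1, t = 2:

LHS = e^(1+2) = e^3 ≈ 20.09
RHS = e^1 + e^2 = e + e^2 ≈ 10.11

LHS ≠ RHS, so the equation does not hold at this point.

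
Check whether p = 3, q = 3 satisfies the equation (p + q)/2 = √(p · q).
Substituting p = 3, q = 3:

LHS = (3 + 3)/2 = 3
RHS = √(3 · 3) = 3

LHS = RHS, so the equation holds at this point.

Answer: Holds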